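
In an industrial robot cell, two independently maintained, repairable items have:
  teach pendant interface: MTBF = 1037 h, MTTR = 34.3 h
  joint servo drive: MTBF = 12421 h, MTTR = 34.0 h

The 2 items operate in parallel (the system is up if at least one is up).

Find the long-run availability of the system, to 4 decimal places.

0.9999

A(teach pendant interface) = MTBF/(MTBF+MTTR) = 1037/(1037+34.3) = 0.967983
A(joint servo drive) = MTBF/(MTBF+MTTR) = 12421/(12421+34.0) = 0.997270
Parallel availability: 1 − (1 − 0.967983)(1 − 0.997270) = 0.9999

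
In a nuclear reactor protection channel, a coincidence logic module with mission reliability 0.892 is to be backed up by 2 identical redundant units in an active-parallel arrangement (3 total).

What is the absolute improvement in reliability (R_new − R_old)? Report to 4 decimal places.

0.1067

R_before = 0.892
R_after = 1 − (1 − 0.892)^3 = 0.9987
ΔR = 0.9987 − 0.892 = 0.1067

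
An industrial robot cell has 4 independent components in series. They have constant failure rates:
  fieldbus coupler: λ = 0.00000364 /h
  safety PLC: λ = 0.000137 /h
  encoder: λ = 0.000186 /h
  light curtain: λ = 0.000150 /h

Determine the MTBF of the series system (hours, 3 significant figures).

Series of exponential components: λ_sys = Σ λ_i
λ_sys = 0.00000364 + 0.000137 + 0.000186 + 0.000150 = 4.7664e-04 /h
MTBF = 1 / λ_sys = 2100 h

2100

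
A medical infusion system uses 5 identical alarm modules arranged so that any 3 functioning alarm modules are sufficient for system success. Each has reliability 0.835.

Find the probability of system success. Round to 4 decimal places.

R = Σ_{i=3}^{5} C(5,i) p^i (1−p)^{5−i} with p = 0.835
C(5,3)·0.835^3·0.165^2 = 0.158499
C(5,4)·0.835^4·0.165^1 = 0.401051
C(5,5)·0.835^5·0.165^0 = 0.405912
Sum = 0.9655

0.9655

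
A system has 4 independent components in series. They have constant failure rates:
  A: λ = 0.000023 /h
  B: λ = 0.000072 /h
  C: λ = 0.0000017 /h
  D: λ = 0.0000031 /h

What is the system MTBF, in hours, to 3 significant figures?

10000

Series of exponential components: λ_sys = Σ λ_i
λ_sys = 0.000023 + 0.000072 + 0.0000017 + 0.0000031 = 9.9800e-05 /h
MTBF = 1 / λ_sys = 10000 h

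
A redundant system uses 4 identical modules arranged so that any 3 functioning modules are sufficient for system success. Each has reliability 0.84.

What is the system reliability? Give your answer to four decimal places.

0.8772

R = Σ_{i=3}^{4} C(4,i) p^i (1−p)^{4−i} with p = 0.84
C(4,3)·0.84^3·0.16^1 = 0.379331
C(4,4)·0.84^4·0.16^0 = 0.497871
Sum = 0.8772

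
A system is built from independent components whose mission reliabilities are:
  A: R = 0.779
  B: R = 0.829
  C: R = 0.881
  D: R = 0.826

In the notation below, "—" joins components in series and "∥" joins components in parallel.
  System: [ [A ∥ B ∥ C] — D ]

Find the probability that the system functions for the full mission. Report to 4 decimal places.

Parallel (A, B, and C): 1 − (1 − 0.779000)(1 − 0.829000)(1 − 0.881000) = 0.995503
Series ([0.995503] and D): 0.995503 × 0.826000 = 0.8223

0.8223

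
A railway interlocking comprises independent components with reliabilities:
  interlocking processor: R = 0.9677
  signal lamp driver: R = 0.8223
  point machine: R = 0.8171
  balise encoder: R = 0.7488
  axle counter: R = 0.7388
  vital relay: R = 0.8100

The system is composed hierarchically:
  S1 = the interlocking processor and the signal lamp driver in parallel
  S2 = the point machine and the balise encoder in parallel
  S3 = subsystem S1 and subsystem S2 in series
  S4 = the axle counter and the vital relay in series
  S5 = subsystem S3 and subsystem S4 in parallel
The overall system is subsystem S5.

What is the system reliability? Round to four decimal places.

0.9794

Parallel (interlocking processor and signal lamp driver): 1 − (1 − 0.967700)(1 − 0.822300) = 0.994260
Parallel (point machine and balise encoder): 1 − (1 − 0.817100)(1 − 0.748800) = 0.954056
Series ([0.994260] and [0.954056]): 0.994260 × 0.954056 = 0.948580
Series (axle counter and vital relay): 0.738800 × 0.810000 = 0.598428
Parallel ([0.948580] and [0.598428]): 1 − (1 − 0.948580)(1 − 0.598428) = 0.9794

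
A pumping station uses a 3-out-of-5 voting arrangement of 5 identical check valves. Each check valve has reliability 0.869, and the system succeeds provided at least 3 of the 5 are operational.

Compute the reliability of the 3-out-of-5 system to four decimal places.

0.9817

R = Σ_{i=3}^{5} C(5,i) p^i (1−p)^{5−i} with p = 0.869
C(5,3)·0.869^3·0.131^2 = 0.112616
C(5,4)·0.869^4·0.131^1 = 0.373526
C(5,5)·0.869^5·0.131^0 = 0.495563
Sum = 0.9817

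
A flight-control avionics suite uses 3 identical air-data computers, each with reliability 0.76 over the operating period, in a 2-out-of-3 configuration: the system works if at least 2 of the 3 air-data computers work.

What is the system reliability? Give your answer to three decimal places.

0.855

R = Σ_{i=2}^{3} C(3,i) p^i (1−p)^{3−i} with p = 0.76
C(3,2)·0.76^2·0.24^1 = 0.41587
C(3,3)·0.76^3·0.24^0 = 0.43898
Sum = 0.855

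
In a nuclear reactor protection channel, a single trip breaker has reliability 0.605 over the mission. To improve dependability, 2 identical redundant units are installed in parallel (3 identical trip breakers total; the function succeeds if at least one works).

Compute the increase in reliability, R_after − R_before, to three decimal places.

R_before = 0.605
R_after = 1 − (1 − 0.605)^3 = 0.938
ΔR = 0.938 − 0.605 = 0.333

0.333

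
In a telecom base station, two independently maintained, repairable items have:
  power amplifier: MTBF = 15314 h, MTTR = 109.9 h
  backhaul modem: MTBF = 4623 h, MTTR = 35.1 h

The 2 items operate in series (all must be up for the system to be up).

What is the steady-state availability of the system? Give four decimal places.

0.9854

A(power amplifier) = MTBF/(MTBF+MTTR) = 15314/(15314+109.9) = 0.992875
A(backhaul modem) = MTBF/(MTBF+MTTR) = 4623/(4623+35.1) = 0.992465
Series availability: 0.992875 × 0.992465 = 0.9854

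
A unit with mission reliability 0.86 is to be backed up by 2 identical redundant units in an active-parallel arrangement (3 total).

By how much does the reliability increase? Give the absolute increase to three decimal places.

R_before = 0.86
R_after = 1 − (1 − 0.86)^3 = 0.997
ΔR = 0.997 − 0.86 = 0.137

0.137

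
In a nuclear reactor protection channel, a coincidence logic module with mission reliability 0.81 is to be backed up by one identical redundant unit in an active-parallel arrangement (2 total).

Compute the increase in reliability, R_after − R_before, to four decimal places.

R_before = 0.81
R_after = 1 − (1 − 0.81)^2 = 0.9639
ΔR = 0.9639 − 0.81 = 0.1539

0.1539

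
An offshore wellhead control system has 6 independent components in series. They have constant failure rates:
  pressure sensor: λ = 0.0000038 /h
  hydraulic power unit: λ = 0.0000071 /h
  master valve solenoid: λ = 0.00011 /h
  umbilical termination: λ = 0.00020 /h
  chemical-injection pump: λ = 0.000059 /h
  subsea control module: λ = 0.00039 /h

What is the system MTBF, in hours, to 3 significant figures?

Series of exponential components: λ_sys = Σ λ_i
λ_sys = 0.0000038 + 0.0000071 + 0.00011 + 0.00020 + 0.000059 + 0.00039 = 7.6990e-04 /h
MTBF = 1 / λ_sys = 1300 h

1300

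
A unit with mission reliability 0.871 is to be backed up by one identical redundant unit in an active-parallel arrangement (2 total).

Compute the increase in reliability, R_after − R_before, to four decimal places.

0.1124

R_before = 0.871
R_after = 1 − (1 − 0.871)^2 = 0.9834
ΔR = 0.9834 − 0.871 = 0.1124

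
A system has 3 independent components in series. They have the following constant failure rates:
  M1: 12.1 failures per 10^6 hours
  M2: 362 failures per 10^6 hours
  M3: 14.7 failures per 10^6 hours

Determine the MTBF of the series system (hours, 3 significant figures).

2570

Series of exponential components: λ_sys = Σ λ_i
λ_sys = 0.0000121 + 0.000362 + 0.0000147 = 3.8880e-04 /h
MTBF = 1 / λ_sys = 2570 h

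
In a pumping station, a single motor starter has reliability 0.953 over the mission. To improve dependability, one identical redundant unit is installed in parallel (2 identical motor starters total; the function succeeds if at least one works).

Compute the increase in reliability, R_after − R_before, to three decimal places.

R_before = 0.953
R_after = 1 − (1 − 0.953)^2 = 0.998
ΔR = 0.998 − 0.953 = 0.045

0.045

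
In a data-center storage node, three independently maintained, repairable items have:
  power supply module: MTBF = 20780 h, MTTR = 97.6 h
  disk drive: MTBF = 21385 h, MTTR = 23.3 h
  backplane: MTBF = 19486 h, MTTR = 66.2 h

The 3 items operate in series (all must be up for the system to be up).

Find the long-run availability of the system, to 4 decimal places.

0.9909

A(power supply module) = MTBF/(MTBF+MTTR) = 20780/(20780+97.6) = 0.995325
A(disk drive) = MTBF/(MTBF+MTTR) = 21385/(21385+23.3) = 0.998912
A(backplane) = MTBF/(MTBF+MTTR) = 19486/(19486+66.2) = 0.996614
Series availability: 0.995325 × 0.998912 × 0.996614 = 0.9909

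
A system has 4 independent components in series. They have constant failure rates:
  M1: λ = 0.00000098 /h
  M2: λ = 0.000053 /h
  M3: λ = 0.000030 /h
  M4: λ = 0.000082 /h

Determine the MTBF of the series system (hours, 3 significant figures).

Series of exponential components: λ_sys = Σ λ_i
λ_sys = 0.00000098 + 0.000053 + 0.000030 + 0.000082 = 1.6598e-04 /h
MTBF = 1 / λ_sys = 6020 h

6020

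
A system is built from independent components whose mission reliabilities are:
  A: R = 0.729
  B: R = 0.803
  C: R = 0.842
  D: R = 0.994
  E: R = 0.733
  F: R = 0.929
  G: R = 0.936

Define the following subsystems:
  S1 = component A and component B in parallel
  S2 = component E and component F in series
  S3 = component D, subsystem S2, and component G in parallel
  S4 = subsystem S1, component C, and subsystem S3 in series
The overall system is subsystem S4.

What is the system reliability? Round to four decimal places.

Parallel (A and B): 1 − (1 − 0.729000)(1 − 0.803000) = 0.946613
Series (E and F): 0.733000 × 0.929000 = 0.680957
Parallel (D, [0.680957], and G): 1 − (1 − 0.994000)(1 − 0.680957)(1 − 0.936000) = 0.999877
Series ([0.946613], C, and [0.999877]): 0.946613 × 0.842000 × 0.999877 = 0.7970

0.7970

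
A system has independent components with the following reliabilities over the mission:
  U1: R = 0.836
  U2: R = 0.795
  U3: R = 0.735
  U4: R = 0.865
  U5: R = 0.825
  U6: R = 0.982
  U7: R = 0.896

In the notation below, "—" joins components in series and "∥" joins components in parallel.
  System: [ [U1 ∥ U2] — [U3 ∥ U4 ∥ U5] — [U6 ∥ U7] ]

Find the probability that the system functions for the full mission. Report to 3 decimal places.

Parallel (U1 and U2): 1 − (1 − 0.83600)(1 − 0.79500) = 0.96638
Parallel (U3, U4, and U5): 1 − (1 − 0.73500)(1 − 0.86500)(1 − 0.82500) = 0.99374
Parallel (U6 and U7): 1 − (1 − 0.98200)(1 − 0.89600) = 0.99813
Series ([0.96638], [0.99374], and [0.99813]): 0.96638 × 0.99374 × 0.99813 = 0.959

0.959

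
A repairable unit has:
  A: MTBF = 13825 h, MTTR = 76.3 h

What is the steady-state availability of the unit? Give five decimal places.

A(A) = MTBF/(MTBF+MTTR) = 13825/(13825+76.3) = 0.99451

0.99451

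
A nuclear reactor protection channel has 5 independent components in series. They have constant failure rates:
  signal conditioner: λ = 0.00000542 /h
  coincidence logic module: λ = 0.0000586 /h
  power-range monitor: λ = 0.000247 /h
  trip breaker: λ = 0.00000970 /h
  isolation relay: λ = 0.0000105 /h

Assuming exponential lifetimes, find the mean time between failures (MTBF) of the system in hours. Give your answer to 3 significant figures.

Series of exponential components: λ_sys = Σ λ_i
λ_sys = 0.00000542 + 0.0000586 + 0.000247 + 0.00000970 + 0.0000105 = 3.3122e-04 /h
MTBF = 1 / λ_sys = 3020 h

3020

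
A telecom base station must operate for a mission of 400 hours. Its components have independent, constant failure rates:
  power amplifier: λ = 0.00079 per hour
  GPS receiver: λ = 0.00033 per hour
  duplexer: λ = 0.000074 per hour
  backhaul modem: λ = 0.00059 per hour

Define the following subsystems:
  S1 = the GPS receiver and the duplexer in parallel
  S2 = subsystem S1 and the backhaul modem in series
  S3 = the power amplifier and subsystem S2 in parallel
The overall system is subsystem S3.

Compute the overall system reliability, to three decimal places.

R(power amplifier) = exp(−0.00079 × 400) = 0.72906
R(GPS receiver) = exp(−0.00033 × 400) = 0.87634
R(duplexer) = exp(−0.000074 × 400) = 0.97083
R(backhaul modem) = exp(−0.00059 × 400) = 0.78978
Parallel (GPS receiver and duplexer): 1 − (1 − 0.87634)(1 − 0.97083) = 0.99639
Series ([0.99639] and backhaul modem): 0.99639 × 0.78978 = 0.78693
Parallel (power amplifier and [0.78693]): 1 − (1 − 0.72906)(1 − 0.78693) = 0.942

0.942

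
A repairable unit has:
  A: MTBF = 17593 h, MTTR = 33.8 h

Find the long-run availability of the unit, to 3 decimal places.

0.998

A(A) = MTBF/(MTBF+MTTR) = 17593/(17593+33.8) = 0.998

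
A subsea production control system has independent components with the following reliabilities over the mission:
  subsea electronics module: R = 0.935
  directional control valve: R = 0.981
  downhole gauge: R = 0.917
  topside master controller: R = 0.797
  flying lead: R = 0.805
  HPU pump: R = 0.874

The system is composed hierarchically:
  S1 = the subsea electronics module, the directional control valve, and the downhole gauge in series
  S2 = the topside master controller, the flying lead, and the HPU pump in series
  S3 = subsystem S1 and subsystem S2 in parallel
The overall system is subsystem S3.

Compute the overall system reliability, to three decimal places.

0.930

Series (subsea electronics module, directional control valve, and downhole gauge): 0.93500 × 0.98100 × 0.91700 = 0.84110
Series (topside master controller, flying lead, and HPU pump): 0.79700 × 0.80500 × 0.87400 = 0.56075
Parallel ([0.84110] and [0.56075]): 1 − (1 − 0.84110)(1 − 0.56075) = 0.930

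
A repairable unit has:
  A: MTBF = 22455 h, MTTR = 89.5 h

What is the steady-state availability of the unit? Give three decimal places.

A(A) = MTBF/(MTBF+MTTR) = 22455/(22455+89.5) = 0.996

0.996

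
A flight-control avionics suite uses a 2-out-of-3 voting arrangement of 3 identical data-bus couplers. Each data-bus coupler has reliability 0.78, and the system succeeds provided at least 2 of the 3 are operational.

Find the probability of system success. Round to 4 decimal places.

0.8761

R = Σ_{i=2}^{3} C(3,i) p^i (1−p)^{3−i} with p = 0.78
C(3,2)·0.78^2·0.22^1 = 0.401544
C(3,3)·0.78^3·0.22^0 = 0.474552
Sum = 0.8761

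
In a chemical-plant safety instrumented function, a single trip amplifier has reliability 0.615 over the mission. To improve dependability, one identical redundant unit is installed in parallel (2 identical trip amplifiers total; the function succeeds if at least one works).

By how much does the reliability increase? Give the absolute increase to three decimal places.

0.237

R_before = 0.615
R_after = 1 − (1 − 0.615)^2 = 0.852
ΔR = 0.852 − 0.615 = 0.237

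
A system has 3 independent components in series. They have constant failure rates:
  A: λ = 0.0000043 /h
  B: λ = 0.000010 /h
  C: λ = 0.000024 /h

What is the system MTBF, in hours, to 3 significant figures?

26100

Series of exponential components: λ_sys = Σ λ_i
λ_sys = 0.0000043 + 0.000010 + 0.000024 = 3.8300e-05 /h
MTBF = 1 / λ_sys = 26100 h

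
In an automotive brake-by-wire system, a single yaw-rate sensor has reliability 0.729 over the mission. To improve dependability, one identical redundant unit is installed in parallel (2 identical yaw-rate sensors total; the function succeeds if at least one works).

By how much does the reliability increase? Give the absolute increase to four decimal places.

0.1976

R_before = 0.729
R_after = 1 − (1 − 0.729)^2 = 0.9266
ΔR = 0.9266 − 0.729 = 0.1976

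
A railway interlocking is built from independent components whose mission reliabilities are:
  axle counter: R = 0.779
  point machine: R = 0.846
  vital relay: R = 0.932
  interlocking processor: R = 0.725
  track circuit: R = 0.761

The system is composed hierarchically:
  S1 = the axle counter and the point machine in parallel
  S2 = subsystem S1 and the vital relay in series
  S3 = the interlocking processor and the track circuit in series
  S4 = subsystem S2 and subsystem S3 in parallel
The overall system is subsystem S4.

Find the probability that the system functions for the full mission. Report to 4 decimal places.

Parallel (axle counter and point machine): 1 − (1 − 0.779000)(1 − 0.846000) = 0.965966
Series ([0.965966] and vital relay): 0.965966 × 0.932000 = 0.900280
Series (interlocking processor and track circuit): 0.725000 × 0.761000 = 0.551725
Parallel ([0.900280] and [0.551725]): 1 − (1 − 0.900280)(1 − 0.551725) = 0.9553

0.9553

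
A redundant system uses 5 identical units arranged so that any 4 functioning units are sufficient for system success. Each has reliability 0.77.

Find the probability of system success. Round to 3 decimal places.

0.675

R = Σ_{i=4}^{5} C(5,i) p^i (1−p)^{5−i} with p = 0.77
C(5,4)·0.77^4·0.23^1 = 0.40426
C(5,5)·0.77^5·0.23^0 = 0.27068
Sum = 0.675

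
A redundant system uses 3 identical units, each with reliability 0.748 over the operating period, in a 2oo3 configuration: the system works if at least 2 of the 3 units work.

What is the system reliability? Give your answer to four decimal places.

0.8415

R = Σ_{i=2}^{3} C(3,i) p^i (1−p)^{3−i} with p = 0.748
C(3,2)·0.748^2·0.252^1 = 0.422985
C(3,3)·0.748^3·0.252^0 = 0.418509
Sum = 0.8415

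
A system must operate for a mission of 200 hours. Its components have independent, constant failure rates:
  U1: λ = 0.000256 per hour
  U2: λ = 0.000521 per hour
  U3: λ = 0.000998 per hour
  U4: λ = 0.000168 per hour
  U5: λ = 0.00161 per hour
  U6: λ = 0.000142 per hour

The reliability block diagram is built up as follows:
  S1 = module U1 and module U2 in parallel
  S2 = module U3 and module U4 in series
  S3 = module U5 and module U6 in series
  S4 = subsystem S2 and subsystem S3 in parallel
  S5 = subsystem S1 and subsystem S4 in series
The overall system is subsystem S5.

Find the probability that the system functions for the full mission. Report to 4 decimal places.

0.9339

R(U1) = exp(−0.000256 × 200) = 0.950089
R(U2) = exp(−0.000521 × 200) = 0.901045
R(U3) = exp(−0.000998 × 200) = 0.819058
R(U4) = exp(−0.000168 × 200) = 0.966958
R(U5) = exp(−0.00161 × 200) = 0.724698
R(U6) = exp(−0.000142 × 200) = 0.971999
Parallel (U1 and U2): 1 − (1 − 0.950089)(1 − 0.901045) = 0.995061
Series (U3 and U4): 0.819058 × 0.966958 = 0.791995
Series (U5 and U6): 0.724698 × 0.971999 = 0.704406
Parallel ([0.791995] and [0.704406]): 1 − (1 − 0.791995)(1 − 0.704406) = 0.938515
Series ([0.995061] and [0.938515]): 0.995061 × 0.938515 = 0.9339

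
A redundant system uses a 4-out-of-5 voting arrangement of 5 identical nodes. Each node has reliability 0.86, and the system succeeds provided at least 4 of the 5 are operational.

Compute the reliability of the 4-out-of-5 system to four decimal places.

0.8533

R = Σ_{i=4}^{5} C(5,i) p^i (1−p)^{5−i} with p = 0.86
C(5,4)·0.86^4·0.14^1 = 0.382906
C(5,5)·0.86^5·0.14^0 = 0.470427
Sum = 0.8533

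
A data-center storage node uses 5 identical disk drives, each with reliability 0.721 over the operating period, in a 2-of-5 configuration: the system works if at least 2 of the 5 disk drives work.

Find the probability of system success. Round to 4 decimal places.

0.9765

R = Σ_{i=2}^{5} C(5,i) p^i (1−p)^{5−i} with p = 0.721
C(5,2)·0.721^2·0.279^3 = 0.112897
C(5,3)·0.721^3·0.279^2 = 0.291752
C(5,4)·0.721^4·0.279^1 = 0.376977
C(5,5)·0.721^5·0.279^0 = 0.194839
Sum = 0.9765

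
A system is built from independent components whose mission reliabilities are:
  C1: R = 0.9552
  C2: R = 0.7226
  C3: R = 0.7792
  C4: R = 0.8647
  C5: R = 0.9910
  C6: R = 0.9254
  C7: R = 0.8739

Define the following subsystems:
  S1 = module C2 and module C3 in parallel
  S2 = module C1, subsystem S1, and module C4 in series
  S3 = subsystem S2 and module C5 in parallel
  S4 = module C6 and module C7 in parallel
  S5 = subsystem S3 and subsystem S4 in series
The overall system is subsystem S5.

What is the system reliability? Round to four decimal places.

0.9886

Parallel (C2 and C3): 1 − (1 − 0.722600)(1 − 0.779200) = 0.938750
Series (C1, [0.938750], and C4): 0.955200 × 0.938750 × 0.864700 = 0.775371
Parallel ([0.775371] and C5): 1 − (1 − 0.775371)(1 − 0.991000) = 0.997978
Parallel (C6 and C7): 1 − (1 − 0.925400)(1 − 0.873900) = 0.990593
Series ([0.997978] and [0.990593]): 0.997978 × 0.990593 = 0.9886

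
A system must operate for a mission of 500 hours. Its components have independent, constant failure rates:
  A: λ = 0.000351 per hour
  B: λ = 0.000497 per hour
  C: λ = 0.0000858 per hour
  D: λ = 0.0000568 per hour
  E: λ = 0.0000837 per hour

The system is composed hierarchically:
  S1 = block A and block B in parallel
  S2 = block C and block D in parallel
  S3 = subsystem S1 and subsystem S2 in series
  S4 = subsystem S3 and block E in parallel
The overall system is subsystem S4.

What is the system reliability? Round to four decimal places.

R(A) = exp(−0.000351 × 500) = 0.839037
R(B) = exp(−0.000497 × 500) = 0.779970
R(C) = exp(−0.0000858 × 500) = 0.958007
R(D) = exp(−0.0000568 × 500) = 0.971999
R(E) = exp(−0.0000837 × 500) = 0.959014
Parallel (A and B): 1 − (1 − 0.839037)(1 − 0.779970) = 0.964583
Parallel (C and D): 1 − (1 − 0.958007)(1 − 0.971999) = 0.998824
Series ([0.964583] and [0.998824]): 0.964583 × 0.998824 = 0.963449
Parallel ([0.963449] and E): 1 − (1 − 0.963449)(1 − 0.959014) = 0.9985

0.9985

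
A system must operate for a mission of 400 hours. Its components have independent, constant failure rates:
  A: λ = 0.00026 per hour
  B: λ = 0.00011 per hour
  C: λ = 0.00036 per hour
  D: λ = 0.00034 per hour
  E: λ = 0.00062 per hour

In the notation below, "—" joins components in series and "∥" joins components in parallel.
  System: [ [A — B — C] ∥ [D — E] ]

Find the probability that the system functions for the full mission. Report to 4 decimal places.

R(A) = exp(−0.00026 × 400) = 0.901225
R(B) = exp(−0.00011 × 400) = 0.956954
R(C) = exp(−0.00036 × 400) = 0.865888
R(D) = exp(−0.00034 × 400) = 0.872843
R(E) = exp(−0.00062 × 400) = 0.780360
Series (A, B, and C): 0.901225 × 0.956954 × 0.865888 = 0.746769
Series (D and E): 0.872843 × 0.780360 = 0.681132
Parallel ([0.746769] and [0.681132]): 1 − (1 − 0.746769)(1 − 0.681132) = 0.9193

0.9193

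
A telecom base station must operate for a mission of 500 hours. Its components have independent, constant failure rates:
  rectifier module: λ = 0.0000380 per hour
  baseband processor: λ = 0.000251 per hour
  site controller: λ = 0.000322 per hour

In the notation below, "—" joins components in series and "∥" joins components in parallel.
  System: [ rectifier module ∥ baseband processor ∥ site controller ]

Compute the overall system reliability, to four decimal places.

R(rectifier module) = exp(−0.0000380 × 500) = 0.981179
R(baseband processor) = exp(−0.000251 × 500) = 0.882056
R(site controller) = exp(−0.000322 × 500) = 0.851292
Parallel (rectifier module, baseband processor, and site controller): 1 − (1 − 0.981179)(1 − 0.882056)(1 − 0.851292) = 0.9997

0.9997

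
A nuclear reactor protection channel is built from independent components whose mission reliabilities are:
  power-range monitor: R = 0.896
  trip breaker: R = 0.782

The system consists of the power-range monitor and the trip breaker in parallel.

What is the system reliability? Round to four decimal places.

Parallel (power-range monitor and trip breaker): 1 − (1 − 0.896000)(1 − 0.782000) = 0.9773

0.9773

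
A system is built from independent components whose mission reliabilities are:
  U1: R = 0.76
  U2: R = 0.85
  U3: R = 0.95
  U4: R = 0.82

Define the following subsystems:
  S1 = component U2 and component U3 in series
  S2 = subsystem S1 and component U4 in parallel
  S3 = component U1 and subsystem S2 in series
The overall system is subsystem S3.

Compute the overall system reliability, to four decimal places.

0.7337

Series (U2 and U3): 0.850000 × 0.950000 = 0.807500
Parallel ([0.807500] and U4): 1 − (1 − 0.807500)(1 − 0.820000) = 0.965350
Series (U1 and [0.965350]): 0.760000 × 0.965350 = 0.7337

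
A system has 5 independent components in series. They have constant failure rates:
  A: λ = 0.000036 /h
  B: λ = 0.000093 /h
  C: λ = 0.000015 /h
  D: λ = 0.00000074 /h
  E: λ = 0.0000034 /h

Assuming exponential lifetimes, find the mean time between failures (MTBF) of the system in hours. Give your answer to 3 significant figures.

6750

Series of exponential components: λ_sys = Σ λ_i
λ_sys = 0.000036 + 0.000093 + 0.000015 + 0.00000074 + 0.0000034 = 1.4814e-04 /h
MTBF = 1 / λ_sys = 6750 h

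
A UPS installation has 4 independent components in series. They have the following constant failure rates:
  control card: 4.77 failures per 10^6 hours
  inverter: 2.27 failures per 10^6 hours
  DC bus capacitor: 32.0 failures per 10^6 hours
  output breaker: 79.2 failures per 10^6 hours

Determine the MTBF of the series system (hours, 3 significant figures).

Series of exponential components: λ_sys = Σ λ_i
λ_sys = 0.00000477 + 0.00000227 + 0.0000320 + 0.0000792 = 1.1824e-04 /h
MTBF = 1 / λ_sys = 8460 h

8460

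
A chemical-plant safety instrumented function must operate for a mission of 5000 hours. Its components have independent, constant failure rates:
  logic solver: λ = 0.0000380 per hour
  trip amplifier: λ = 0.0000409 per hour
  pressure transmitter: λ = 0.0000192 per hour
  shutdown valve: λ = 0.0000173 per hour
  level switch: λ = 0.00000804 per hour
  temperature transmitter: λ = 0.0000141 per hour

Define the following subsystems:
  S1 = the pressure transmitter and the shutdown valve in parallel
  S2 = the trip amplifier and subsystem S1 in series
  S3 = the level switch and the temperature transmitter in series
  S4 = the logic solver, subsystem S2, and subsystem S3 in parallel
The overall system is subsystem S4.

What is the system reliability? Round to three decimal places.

R(logic solver) = exp(−0.0000380 × 5000) = 0.82696
R(trip amplifier) = exp(−0.0000409 × 5000) = 0.81505
R(pressure transmitter) = exp(−0.0000192 × 5000) = 0.90846
R(shutdown valve) = exp(−0.0000173 × 5000) = 0.91714
R(level switch) = exp(−0.00000804 × 5000) = 0.96060
R(temperature transmitter) = exp(−0.0000141 × 5000) = 0.93193
Parallel (pressure transmitter and shutdown valve): 1 − (1 − 0.90846)(1 − 0.91714) = 0.99241
Series (trip amplifier and [0.99241]): 0.81505 × 0.99241 = 0.80886
Series (level switch and temperature transmitter): 0.96060 × 0.93193 = 0.89521
Parallel (logic solver, [0.80886], and [0.89521]): 1 − (1 − 0.82696)(1 − 0.80886)(1 − 0.89521) = 0.997

0.997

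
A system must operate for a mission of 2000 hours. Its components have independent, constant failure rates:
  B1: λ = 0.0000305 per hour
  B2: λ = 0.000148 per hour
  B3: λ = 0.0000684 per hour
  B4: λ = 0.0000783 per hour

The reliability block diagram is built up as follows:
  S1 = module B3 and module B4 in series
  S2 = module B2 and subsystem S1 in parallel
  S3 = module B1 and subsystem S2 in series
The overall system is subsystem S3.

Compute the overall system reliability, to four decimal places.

R(B1) = exp(−0.0000305 × 2000) = 0.940823
R(B2) = exp(−0.000148 × 2000) = 0.743787
R(B3) = exp(−0.0000684 × 2000) = 0.872145
R(B4) = exp(−0.0000783 × 2000) = 0.855046
Series (B3 and B4): 0.872145 × 0.855046 = 0.745724
Parallel (B2 and [0.745724]): 1 − (1 − 0.743787)(1 − 0.745724) = 0.934851
Series (B1 and [0.934851]): 0.940823 × 0.934851 = 0.8795

0.8795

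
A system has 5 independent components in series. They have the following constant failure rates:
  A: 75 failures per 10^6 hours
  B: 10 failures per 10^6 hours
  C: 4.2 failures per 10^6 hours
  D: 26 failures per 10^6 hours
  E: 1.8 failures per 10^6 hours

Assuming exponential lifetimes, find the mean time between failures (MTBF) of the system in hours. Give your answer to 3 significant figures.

Series of exponential components: λ_sys = Σ λ_i
λ_sys = 0.000075 + 0.000010 + 0.0000042 + 0.000026 + 0.0000018 = 1.1700e-04 /h
MTBF = 1 / λ_sys = 8550 h

8550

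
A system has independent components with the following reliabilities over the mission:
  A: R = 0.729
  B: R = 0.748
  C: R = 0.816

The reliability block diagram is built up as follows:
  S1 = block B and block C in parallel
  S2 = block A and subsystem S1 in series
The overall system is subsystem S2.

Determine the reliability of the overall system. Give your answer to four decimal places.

0.6952

Parallel (B and C): 1 − (1 − 0.748000)(1 − 0.816000) = 0.953632
Series (A and [0.953632]): 0.729000 × 0.953632 = 0.6952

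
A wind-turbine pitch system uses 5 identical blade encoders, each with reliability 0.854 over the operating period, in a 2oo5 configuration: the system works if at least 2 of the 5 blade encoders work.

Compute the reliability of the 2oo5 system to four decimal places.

R = Σ_{i=2}^{5} C(5,i) p^i (1−p)^{5−i} with p = 0.854
C(5,2)·0.854^2·0.146^3 = 0.022697
C(5,3)·0.854^3·0.146^2 = 0.132764
C(5,4)·0.854^4·0.146^1 = 0.388288
C(5,5)·0.854^5·0.146^0 = 0.454244
Sum = 0.9980

0.9980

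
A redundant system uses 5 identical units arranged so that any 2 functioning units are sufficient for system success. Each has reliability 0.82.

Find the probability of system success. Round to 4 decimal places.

R = Σ_{i=2}^{5} C(5,i) p^i (1−p)^{5−i} with p = 0.82
C(5,2)·0.82^2·0.18^3 = 0.039214
C(5,3)·0.82^3·0.18^2 = 0.178643
C(5,4)·0.82^4·0.18^1 = 0.406910
C(5,5)·0.82^5·0.18^0 = 0.370740
Sum = 0.9955

0.9955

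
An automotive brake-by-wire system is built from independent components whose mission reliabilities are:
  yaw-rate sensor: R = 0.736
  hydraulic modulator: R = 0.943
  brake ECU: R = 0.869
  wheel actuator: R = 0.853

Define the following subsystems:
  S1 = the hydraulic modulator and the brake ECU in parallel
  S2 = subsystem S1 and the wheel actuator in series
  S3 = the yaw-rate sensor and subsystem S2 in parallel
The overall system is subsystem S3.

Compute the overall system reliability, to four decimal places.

Parallel (hydraulic modulator and brake ECU): 1 − (1 − 0.943000)(1 − 0.869000) = 0.992533
Series ([0.992533] and wheel actuator): 0.992533 × 0.853000 = 0.846631
Parallel (yaw-rate sensor and [0.846631]): 1 − (1 − 0.736000)(1 − 0.846631) = 0.9595

0.9595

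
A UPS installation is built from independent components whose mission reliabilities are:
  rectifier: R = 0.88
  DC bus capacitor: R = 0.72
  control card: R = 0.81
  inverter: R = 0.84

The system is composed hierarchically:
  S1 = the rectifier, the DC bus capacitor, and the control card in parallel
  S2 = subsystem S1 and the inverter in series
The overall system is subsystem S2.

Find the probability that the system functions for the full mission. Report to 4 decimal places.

0.8346

Parallel (rectifier, DC bus capacitor, and control card): 1 − (1 − 0.880000)(1 − 0.720000)(1 − 0.810000) = 0.993616
Series ([0.993616] and inverter): 0.993616 × 0.840000 = 0.8346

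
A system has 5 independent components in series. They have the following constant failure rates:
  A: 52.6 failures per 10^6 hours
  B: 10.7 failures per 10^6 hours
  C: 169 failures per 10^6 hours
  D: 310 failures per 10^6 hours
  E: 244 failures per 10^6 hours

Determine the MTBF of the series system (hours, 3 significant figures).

1270

Series of exponential components: λ_sys = Σ λ_i
λ_sys = 0.0000526 + 0.0000107 + 0.000169 + 0.000310 + 0.000244 = 7.8630e-04 /h
MTBF = 1 / λ_sys = 1270 h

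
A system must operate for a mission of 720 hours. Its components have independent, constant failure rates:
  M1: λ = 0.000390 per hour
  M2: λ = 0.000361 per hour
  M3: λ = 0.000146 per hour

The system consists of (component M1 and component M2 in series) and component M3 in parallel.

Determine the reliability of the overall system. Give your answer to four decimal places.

0.9583

R(M1) = exp(−0.000390 × 720) = 0.755179
R(M2) = exp(−0.000361 × 720) = 0.771113
R(M3) = exp(−0.000146 × 720) = 0.900216
Series (M1 and M2): 0.755179 × 0.771113 = 0.582328
Parallel ([0.582328] and M3): 1 − (1 − 0.582328)(1 − 0.900216) = 0.9583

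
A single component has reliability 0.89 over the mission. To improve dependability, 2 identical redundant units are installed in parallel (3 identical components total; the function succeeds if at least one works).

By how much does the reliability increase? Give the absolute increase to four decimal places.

0.1087

R_before = 0.89
R_after = 1 − (1 − 0.89)^3 = 0.9987
ΔR = 0.9987 − 0.89 = 0.1087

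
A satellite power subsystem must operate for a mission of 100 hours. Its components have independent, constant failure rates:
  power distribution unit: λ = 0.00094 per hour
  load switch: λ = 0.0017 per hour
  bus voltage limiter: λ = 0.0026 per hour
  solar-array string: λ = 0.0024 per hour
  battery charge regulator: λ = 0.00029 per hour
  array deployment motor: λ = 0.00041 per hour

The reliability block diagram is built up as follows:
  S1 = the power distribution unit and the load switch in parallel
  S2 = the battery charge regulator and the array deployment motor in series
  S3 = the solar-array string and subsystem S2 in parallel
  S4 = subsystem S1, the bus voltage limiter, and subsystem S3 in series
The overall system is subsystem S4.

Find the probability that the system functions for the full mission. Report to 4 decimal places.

0.7493

R(power distribution unit) = exp(−0.00094 × 100) = 0.910283
R(load switch) = exp(−0.0017 × 100) = 0.843665
R(bus voltage limiter) = exp(−0.0026 × 100) = 0.771052
R(solar-array string) = exp(−0.0024 × 100) = 0.786628
R(battery charge regulator) = exp(−0.00029 × 100) = 0.971416
R(array deployment motor) = exp(−0.00041 × 100) = 0.959829
Parallel (power distribution unit and load switch): 1 − (1 − 0.910283)(1 − 0.843665) = 0.985974
Series (battery charge regulator and array deployment motor): 0.971416 × 0.959829 = 0.932393
Parallel (solar-array string and [0.932393]): 1 − (1 − 0.786628)(1 − 0.932393) = 0.985575
Series ([0.985974], bus voltage limiter, and [0.985575]): 0.985974 × 0.771052 × 0.985575 = 0.7493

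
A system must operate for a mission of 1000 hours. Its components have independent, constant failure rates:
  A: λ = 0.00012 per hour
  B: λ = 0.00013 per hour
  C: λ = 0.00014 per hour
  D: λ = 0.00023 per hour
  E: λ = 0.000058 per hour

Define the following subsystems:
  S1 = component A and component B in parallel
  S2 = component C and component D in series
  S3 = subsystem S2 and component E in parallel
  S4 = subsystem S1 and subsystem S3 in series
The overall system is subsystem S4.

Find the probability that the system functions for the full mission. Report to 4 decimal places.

0.9690

R(A) = exp(−0.00012 × 1000) = 0.886920
R(B) = exp(−0.00013 × 1000) = 0.878095
R(C) = exp(−0.00014 × 1000) = 0.869358
R(D) = exp(−0.00023 × 1000) = 0.794534
R(E) = exp(−0.000058 × 1000) = 0.943650
Parallel (A and B): 1 − (1 − 0.886920)(1 − 0.878095) = 0.986215
Series (C and D): 0.869358 × 0.794534 = 0.690734
Parallel ([0.690734] and E): 1 − (1 − 0.690734)(1 − 0.943650) = 0.982573
Series ([0.986215] and [0.982573]): 0.986215 × 0.982573 = 0.9690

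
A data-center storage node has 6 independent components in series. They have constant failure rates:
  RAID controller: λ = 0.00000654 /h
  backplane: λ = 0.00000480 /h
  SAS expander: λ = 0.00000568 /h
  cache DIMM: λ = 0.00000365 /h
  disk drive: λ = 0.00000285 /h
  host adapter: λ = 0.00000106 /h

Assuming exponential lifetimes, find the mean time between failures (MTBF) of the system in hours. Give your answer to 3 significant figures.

40700

Series of exponential components: λ_sys = Σ λ_i
λ_sys = 0.00000654 + 0.00000480 + 0.00000568 + 0.00000365 + 0.00000285 + 0.00000106 = 2.4580e-05 /h
MTBF = 1 / λ_sys = 40700 h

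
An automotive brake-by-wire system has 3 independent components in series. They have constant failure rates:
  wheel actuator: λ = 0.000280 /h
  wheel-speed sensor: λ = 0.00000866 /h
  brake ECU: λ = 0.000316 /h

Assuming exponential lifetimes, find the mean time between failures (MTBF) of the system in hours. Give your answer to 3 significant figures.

Series of exponential components: λ_sys = Σ λ_i
λ_sys = 0.000280 + 0.00000866 + 0.000316 = 6.0466e-04 /h
MTBF = 1 / λ_sys = 1650 h

1650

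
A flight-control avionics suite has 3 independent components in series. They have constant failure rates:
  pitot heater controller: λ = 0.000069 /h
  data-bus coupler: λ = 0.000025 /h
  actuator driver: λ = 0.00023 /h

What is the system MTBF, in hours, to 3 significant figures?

3090

Series of exponential components: λ_sys = Σ λ_i
λ_sys = 0.000069 + 0.000025 + 0.00023 = 3.2400e-04 /h
MTBF = 1 / λ_sys = 3090 h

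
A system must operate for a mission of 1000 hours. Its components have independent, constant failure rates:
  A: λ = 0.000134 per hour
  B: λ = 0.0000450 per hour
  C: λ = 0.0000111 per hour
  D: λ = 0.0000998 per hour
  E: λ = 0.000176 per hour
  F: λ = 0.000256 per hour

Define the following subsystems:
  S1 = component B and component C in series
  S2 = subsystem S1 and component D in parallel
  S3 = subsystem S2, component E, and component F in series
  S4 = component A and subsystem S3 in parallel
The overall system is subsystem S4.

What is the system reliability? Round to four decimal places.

0.9556

R(A) = exp(−0.000134 × 1000) = 0.874590
R(B) = exp(−0.0000450 × 1000) = 0.955997
R(C) = exp(−0.0000111 × 1000) = 0.988961
R(D) = exp(−0.0000998 × 1000) = 0.905018
R(E) = exp(−0.000176 × 1000) = 0.838618
R(F) = exp(−0.000256 × 1000) = 0.774142
Series (B and C): 0.955997 × 0.988961 = 0.945444
Parallel ([0.945444] and D): 1 − (1 − 0.945444)(1 − 0.905018) = 0.994818
Series ([0.994818], E, and F): 0.994818 × 0.838618 × 0.774142 = 0.645845
Parallel (A and [0.645845]): 1 − (1 − 0.874590)(1 − 0.645845) = 0.9556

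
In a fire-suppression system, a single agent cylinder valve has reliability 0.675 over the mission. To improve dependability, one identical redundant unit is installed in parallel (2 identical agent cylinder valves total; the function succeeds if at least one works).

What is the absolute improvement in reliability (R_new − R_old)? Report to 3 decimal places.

R_before = 0.675
R_after = 1 − (1 − 0.675)^2 = 0.894
ΔR = 0.894 − 0.675 = 0.219

0.219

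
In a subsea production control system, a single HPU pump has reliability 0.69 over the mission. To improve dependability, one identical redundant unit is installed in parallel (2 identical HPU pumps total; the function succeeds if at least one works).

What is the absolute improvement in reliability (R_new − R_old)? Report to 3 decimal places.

R_before = 0.69
R_after = 1 − (1 − 0.69)^2 = 0.904
ΔR = 0.904 − 0.69 = 0.214

0.214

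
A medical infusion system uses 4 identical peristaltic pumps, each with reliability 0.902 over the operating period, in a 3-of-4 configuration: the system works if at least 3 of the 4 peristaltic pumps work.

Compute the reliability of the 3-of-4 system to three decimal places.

0.950

R = Σ_{i=3}^{4} C(4,i) p^i (1−p)^{4−i} with p = 0.902
C(4,3)·0.902^3·0.098^1 = 0.28768
C(4,4)·0.902^4·0.098^0 = 0.66195
Sum = 0.950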